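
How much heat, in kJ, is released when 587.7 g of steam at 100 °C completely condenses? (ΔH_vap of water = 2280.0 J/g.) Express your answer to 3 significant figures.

q = 1340 kJ

q = m × ΔH_vap = 587.7 × 2280.0 = 1340000 J = 1340 kJ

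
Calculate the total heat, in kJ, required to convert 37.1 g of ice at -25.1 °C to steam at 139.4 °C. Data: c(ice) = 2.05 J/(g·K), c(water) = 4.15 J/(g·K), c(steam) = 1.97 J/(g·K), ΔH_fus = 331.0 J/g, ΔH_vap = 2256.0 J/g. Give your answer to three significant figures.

q1 (heat ice -25.1→0.0 °C): 37.1 × 2.05 × 25.1 = 1909 J
q2 (melt at 0 °C): 37.1 × 331.0 = 12280 J
q3 (heat water 0.0→100.0 °C): 37.1 × 4.15 × 100.0 = 15397 J
q4 (vaporize at 100 °C): 37.1 × 2256.0 = 83698 J
q5 (heat steam 100.0→139.4 °C): 37.1 × 1.97 × 39.4 = 2880 J
Total: 1909 + 12280 + 15397 + 83698 + 2880 = 116164 J = 116 kJ

q = 116 kJ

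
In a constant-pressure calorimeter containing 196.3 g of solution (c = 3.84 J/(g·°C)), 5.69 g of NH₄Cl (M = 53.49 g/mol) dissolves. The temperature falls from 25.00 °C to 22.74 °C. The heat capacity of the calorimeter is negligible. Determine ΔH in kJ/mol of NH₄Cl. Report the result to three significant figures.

ΔH = 16.0 kJ/mol

|ΔT| = |22.74 − 25.00| = 2.26 °C
|q_surr| = (196.3 × 3.84) × 2.26 = 753.792 × 2.26 = 1704 J
n(NH₄Cl) = 5.69 / 53.49 = 0.1064 mol
Temperature fell, so q_rxn = +|q_surr| = 1.704 kJ
ΔH = q_rxn / n = 16.02 kJ/mol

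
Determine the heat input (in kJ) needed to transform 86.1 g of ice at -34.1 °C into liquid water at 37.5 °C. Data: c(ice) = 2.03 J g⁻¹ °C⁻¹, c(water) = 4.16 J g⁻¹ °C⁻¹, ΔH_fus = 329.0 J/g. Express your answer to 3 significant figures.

q = 47.7 kJ

q1 (heat ice -34.1→0.0 °C): 86.1 × 2.03 × 34.1 = 5960 J
q2 (melt at 0 °C): 86.1 × 329.0 = 28327 J
q3 (heat water 0.0→37.5 °C): 86.1 × 4.16 × 37.5 = 13432 J
Total: 5960 + 28327 + 13432 = 47719 J = 47.7 kJ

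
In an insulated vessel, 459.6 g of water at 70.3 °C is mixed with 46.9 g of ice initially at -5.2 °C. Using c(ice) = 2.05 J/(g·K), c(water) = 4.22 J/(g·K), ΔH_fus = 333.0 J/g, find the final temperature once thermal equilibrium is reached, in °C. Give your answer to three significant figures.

Heat to bring ice to 0 °C and melt it: q₁ = 46.9×2.05×5.2 + 46.9×333.0 = 16118 J
Heat the water can supply cooling to 0 °C: 459.6×4.22×70.3 = 136348 J > q₁, so all ice melts.
Energy balance: 459.6×4.22×(70.3 − T) = 16118 + 46.9×4.22×(T − 0)
1939.512(70.3 − T) = 16118 + 197.918 T
136348 − 16118 = 2137.430 T
T = 120230 / 2137.430 = 56.2498 °C

T_f = 56.2 °C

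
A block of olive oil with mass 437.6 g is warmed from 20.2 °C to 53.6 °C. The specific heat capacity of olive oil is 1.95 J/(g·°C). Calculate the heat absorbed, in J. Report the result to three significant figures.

q = m c ΔT = 437.6 × 1.95 × (53.6 − 20.2)
q = 437.6 × 1.95 × 33.4 = 28500 J

q = 28500 J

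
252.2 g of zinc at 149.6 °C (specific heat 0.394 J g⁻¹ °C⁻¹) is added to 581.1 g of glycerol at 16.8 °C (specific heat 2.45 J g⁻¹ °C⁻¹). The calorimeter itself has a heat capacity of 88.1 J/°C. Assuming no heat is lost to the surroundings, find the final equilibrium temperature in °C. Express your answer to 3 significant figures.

T_f = 25.0 °C

Heat lost by zinc = heat gained by glycerol + calorimeter.
(252.2)(0.394)(149.6 − T) = [(581.1)(2.45) + 88.1](T − 16.8)
99.3668 (149.6 − T) = 1511.795 (T − 16.8)
14865 − 99.3668 T = 1511.795 T − 25398
40263 = 1611.1618 T
T = 24.99 °C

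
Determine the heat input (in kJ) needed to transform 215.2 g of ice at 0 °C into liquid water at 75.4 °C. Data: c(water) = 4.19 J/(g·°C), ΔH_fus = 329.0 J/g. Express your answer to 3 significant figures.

q1 (melt at 0 °C): 215.2 × 329.0 = 70801 J
q2 (heat water 0.0→75.4 °C): 215.2 × 4.19 × 75.4 = 67987 J
Total: 70801 + 67987 = 138788 J = 139 kJ

q = 139 kJ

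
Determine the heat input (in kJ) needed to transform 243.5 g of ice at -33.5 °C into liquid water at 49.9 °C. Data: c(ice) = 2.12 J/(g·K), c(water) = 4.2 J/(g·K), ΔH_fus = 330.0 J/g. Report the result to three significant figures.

q1 (heat ice -33.5→0.0 °C): 243.5 × 2.12 × 33.5 = 17293 J
q2 (melt at 0 °C): 243.5 × 330.0 = 80355 J
q3 (heat water 0.0→49.9 °C): 243.5 × 4.2 × 49.9 = 51033 J
Total: 17293 + 80355 + 51033 = 148681 J = 149 kJ

q = 149 kJ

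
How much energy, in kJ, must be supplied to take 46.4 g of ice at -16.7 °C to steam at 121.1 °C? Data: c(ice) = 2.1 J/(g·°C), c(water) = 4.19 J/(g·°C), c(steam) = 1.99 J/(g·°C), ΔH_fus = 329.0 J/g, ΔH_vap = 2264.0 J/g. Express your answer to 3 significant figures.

q = 143 kJ

q1 (heat ice -16.7→0.0 °C): 46.4 × 2.1 × 16.7 = 1627 J
q2 (melt at 0 °C): 46.4 × 329.0 = 15266 J
q3 (heat water 0.0→100.0 °C): 46.4 × 4.19 × 100.0 = 19442 J
q4 (vaporize at 100 °C): 46.4 × 2264.0 = 105050 J
q5 (heat steam 100.0→121.1 °C): 46.4 × 1.99 × 21.1 = 1948 J
Total: 1627 + 15266 + 19442 + 105050 + 1948 = 143333 J = 143 kJ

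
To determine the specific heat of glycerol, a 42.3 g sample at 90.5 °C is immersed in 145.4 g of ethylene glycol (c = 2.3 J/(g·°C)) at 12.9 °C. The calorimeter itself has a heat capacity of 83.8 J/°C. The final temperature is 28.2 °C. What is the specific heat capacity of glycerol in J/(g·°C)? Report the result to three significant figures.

c = 2.43 J/(g·°C)

q_gained = (145.4 × 2.3 + 83.8) × (28.2 − 12.9) = 6399 J
q_lost = 42.3 × c × (90.5 − 28.2) = 2635.29 c
Set equal: c = 6399 / 2635.29 = 2.43 J/(g·°C)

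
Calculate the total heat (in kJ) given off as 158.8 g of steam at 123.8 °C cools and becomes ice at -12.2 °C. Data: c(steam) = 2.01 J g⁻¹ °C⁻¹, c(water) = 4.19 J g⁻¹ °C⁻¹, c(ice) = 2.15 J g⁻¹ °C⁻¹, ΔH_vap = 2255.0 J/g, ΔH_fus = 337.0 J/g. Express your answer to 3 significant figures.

q1 (cool steam 123.8→100 °C): 158.8 × 2.01 × 23.8 = 7597 J
q2 (condense at 100 °C): 158.8 × 2255.0 = 358094 J
q3 (cool water 100→0 °C): 158.8 × 4.19 × 100.0 = 66537 J
q4 (freeze at 0 °C): 158.8 × 337.0 = 53516 J
q5 (cool ice 0→-12.2 °C): 158.8 × 2.15 × 12.2 = 4165 J
Total: 7597 + 358094 + 66537 + 53516 + 4165 = 489909 J = 490 kJ

q = 490 kJ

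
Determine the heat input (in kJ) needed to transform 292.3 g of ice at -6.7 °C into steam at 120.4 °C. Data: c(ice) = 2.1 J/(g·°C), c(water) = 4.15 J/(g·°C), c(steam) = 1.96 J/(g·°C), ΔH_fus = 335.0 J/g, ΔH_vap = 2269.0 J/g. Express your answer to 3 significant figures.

q1 (heat ice -6.7→0.0 °C): 292.3 × 2.1 × 6.7 = 4113 J
q2 (melt at 0 °C): 292.3 × 335.0 = 97921 J
q3 (heat water 0.0→100.0 °C): 292.3 × 4.15 × 100.0 = 121305 J
q4 (vaporize at 100 °C): 292.3 × 2269.0 = 663229 J
q5 (heat steam 100.0→120.4 °C): 292.3 × 1.96 × 20.4 = 11687 J
Total: 4113 + 97921 + 121305 + 663229 + 11687 = 898255 J = 898 kJ

q = 898 kJ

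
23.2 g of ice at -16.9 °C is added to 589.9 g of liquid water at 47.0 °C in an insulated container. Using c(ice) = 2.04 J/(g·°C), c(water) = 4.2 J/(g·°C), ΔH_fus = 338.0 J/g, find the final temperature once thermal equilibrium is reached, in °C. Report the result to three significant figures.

Heat to bring ice to 0 °C and melt it: q₁ = 23.2×2.04×16.9 + 23.2×338.0 = 8641.4 J
Heat the water can supply cooling to 0 °C: 589.9×4.2×47.0 = 116446 J > q₁, so all ice melts.
Energy balance: 589.9×4.2×(47.0 − T) = 8641.4 + 23.2×4.2×(T − 0)
2477.58(47.0 − T) = 8641.4 + 97.44 T
116446 − 8641.4 = 2575.02 T
T = 107804.6 / 2575.02 = 41.87 °C

T_f = 41.9 °C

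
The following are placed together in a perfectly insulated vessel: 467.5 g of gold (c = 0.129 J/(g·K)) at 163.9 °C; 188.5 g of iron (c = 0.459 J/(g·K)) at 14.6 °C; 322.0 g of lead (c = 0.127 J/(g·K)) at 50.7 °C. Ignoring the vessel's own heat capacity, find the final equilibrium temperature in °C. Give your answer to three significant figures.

Σ mᵢcᵢ(T − Tᵢ) = 0  ⇒  T = Σ mᵢcᵢTᵢ / Σ mᵢcᵢ
Σ mᵢcᵢ = 467.5×0.129 + 188.5×0.459 + 322.0×0.127 = 187.7230
Σ mᵢcᵢTᵢ = 60.3075×163.9 + 86.5215×14.6 + 40.894×50.7 = 13221
T = 13221 / 187.7230 = 70.43 °C

T_f = 70.4 °C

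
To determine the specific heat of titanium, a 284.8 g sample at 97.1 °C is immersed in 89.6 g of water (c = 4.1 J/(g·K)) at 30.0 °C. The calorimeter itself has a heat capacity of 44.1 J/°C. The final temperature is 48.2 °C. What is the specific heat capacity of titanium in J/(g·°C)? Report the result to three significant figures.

c = 0.538 J/(g·°C)

q_gained = (89.6 × 4.1 + 44.1) × (48.2 − 30.0) = 7489 J
q_lost = 284.8 × c × (97.1 − 48.2) = 13926.72 c
Set equal: c = 7489 / 13926.72 = 0.538 J/(g·°C)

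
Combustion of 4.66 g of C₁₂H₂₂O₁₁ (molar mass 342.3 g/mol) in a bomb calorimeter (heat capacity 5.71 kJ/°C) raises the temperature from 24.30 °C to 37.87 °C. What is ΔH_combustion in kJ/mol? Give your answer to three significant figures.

ΔT = 37.87 − 24.30 = 13.57 °C
q_cal = C_cal × ΔT = 5.71 × 13.57 = 77.4847 kJ
n = 4.66 / 342.3 = 0.01361 mol
q_rxn = −q_cal = -77.4847 kJ
ΔH = -77.4847 / 0.01361 = -5693 kJ/mol

ΔH = -5690 kJ/mol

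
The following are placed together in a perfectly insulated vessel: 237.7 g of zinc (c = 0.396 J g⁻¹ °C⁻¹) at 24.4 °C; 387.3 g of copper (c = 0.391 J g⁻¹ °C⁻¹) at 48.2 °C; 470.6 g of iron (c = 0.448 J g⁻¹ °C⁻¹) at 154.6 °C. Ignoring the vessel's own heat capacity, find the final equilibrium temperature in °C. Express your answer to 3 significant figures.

T_f = 92.4 °C

Σ mᵢcᵢ(T − Tᵢ) = 0  ⇒  T = Σ mᵢcᵢTᵢ / Σ mᵢcᵢ
Σ mᵢcᵢ = 237.7×0.396 + 387.3×0.391 + 470.6×0.448 = 456.3923
Σ mᵢcᵢTᵢ = 94.1292×24.4 + 151.4343×48.2 + 210.8288×154.6 = 42190
T = 42190 / 456.3923 = 92.44 °C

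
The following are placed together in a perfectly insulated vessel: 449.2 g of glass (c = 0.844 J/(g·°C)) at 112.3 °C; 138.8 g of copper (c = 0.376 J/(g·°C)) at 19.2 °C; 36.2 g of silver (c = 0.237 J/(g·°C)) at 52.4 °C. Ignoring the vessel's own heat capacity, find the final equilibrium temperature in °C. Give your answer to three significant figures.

T_f = 100 °C

Σ mᵢcᵢ(T − Tᵢ) = 0  ⇒  T = Σ mᵢcᵢTᵢ / Σ mᵢcᵢ
Σ mᵢcᵢ = 449.2×0.844 + 138.8×0.376 + 36.2×0.237 = 439.8930
Σ mᵢcᵢTᵢ = 379.1248×112.3 + 52.1888×19.2 + 8.5794×52.4 = 44027
T = 44027 / 439.8930 = 100.1 °C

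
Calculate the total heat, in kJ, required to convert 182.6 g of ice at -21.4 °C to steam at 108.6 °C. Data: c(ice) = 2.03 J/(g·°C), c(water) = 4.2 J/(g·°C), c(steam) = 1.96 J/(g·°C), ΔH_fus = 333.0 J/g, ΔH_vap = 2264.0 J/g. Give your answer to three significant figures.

q1 (heat ice -21.4→0.0 °C): 182.6 × 2.03 × 21.4 = 7933 J
q2 (melt at 0 °C): 182.6 × 333.0 = 60806 J
q3 (heat water 0.0→100.0 °C): 182.6 × 4.2 × 100.0 = 76692 J
q4 (vaporize at 100 °C): 182.6 × 2264.0 = 413406 J
q5 (heat steam 100.0→108.6 °C): 182.6 × 1.96 × 8.6 = 3078 J
Total: 7933 + 60806 + 76692 + 413406 + 3078 = 561915 J = 562 kJ

q = 562 kJ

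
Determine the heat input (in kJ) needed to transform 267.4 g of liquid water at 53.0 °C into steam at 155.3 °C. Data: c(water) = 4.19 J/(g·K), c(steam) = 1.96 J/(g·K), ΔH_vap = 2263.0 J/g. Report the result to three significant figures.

q = 687 kJ

q1 (heat water 53.0→100.0 °C): 267.4 × 4.19 × 47.0 = 52659 J
q2 (vaporize at 100 °C): 267.4 × 2263.0 = 605126 J
q3 (heat steam 100.0→155.3 °C): 267.4 × 1.96 × 55.3 = 28983 J
Total: 52659 + 605126 + 28983 = 686768 J = 687 kJ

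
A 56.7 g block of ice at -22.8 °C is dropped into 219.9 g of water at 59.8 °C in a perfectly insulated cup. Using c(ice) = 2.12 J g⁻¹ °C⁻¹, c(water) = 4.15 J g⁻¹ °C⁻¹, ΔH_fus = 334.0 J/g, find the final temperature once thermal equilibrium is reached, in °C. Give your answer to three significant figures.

T_f = 28.7 °C

Heat to bring ice to 0 °C and melt it: q₁ = 56.7×2.12×22.8 + 56.7×334.0 = 21678 J
Heat the water can supply cooling to 0 °C: 219.9×4.15×59.8 = 54572.6 J > q₁, so all ice melts.
Energy balance: 219.9×4.15×(59.8 − T) = 21678 + 56.7×4.15×(T − 0)
912.585(59.8 − T) = 21678 + 235.305 T
54572.6 − 21678 = 1147.890 T
T = 32894.6 / 1147.890 = 28.66 °C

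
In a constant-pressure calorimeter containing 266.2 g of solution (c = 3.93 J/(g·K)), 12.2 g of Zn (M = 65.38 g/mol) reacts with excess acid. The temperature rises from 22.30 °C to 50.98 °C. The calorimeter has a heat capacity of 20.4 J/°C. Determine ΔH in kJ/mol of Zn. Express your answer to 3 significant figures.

ΔH = -164 kJ/mol

|ΔT| = |50.98 − 22.30| = 28.68 °C
|q_surr| = (266.2 × 3.93 + 20.4) × 28.68 = 1066.566 × 28.68 = 30590 J
n(Zn) = 12.2 / 65.38 = 0.1866 mol
Temperature rose, so q_rxn = −|q_surr| = -30.59 kJ
ΔH = q_rxn / n = -163.9 kJ/mol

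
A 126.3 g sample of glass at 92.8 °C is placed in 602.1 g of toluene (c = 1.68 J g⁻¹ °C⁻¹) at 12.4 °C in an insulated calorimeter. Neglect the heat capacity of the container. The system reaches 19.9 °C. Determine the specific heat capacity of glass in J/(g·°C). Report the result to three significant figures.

c = 0.824 J/(g·°C)

q_gained = (602.1 × 1.68) × (19.9 − 12.4) = 7586 J
q_lost = 126.3 × c × (92.8 − 19.9) = 9207.27 c
Set equal: c = 7586 / 9207.27 = 0.824 J/(g·°C)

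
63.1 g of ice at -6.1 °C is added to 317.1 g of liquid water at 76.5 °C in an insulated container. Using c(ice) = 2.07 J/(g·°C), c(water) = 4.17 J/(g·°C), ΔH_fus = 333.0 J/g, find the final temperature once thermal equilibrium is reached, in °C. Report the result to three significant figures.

T_f = 50.0 °C

Heat to bring ice to 0 °C and melt it: q₁ = 63.1×2.07×6.1 + 63.1×333.0 = 21809 J
Heat the water can supply cooling to 0 °C: 317.1×4.17×76.5 = 101156 J > q₁, so all ice melts.
Energy balance: 317.1×4.17×(76.5 − T) = 21809 + 63.1×4.17×(T − 0)
1322.307(76.5 − T) = 21809 + 263.127 T
101156 − 21809 = 1585.434 T
T = 79347 / 1585.434 = 50.047 °C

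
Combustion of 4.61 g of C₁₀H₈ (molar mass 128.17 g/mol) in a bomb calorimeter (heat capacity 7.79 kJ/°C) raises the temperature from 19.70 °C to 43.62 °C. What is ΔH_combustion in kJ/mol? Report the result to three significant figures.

ΔH = -5180 kJ/mol

ΔT = 43.62 − 19.70 = 23.92 °C
q_cal = C_cal × ΔT = 7.79 × 23.92 = 186.3368 kJ
n = 4.61 / 128.17 = 0.03597 mol
q_rxn = −q_cal = -186.3368 kJ
ΔH = -186.3368 / 0.03597 = -5180 kJ/mol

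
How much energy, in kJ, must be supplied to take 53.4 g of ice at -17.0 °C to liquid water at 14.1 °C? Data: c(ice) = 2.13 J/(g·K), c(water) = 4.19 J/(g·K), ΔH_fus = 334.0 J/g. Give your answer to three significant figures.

q1 (heat ice -17.0→0.0 °C): 53.4 × 2.13 × 17.0 = 1934 J
q2 (melt at 0 °C): 53.4 × 334.0 = 17836 J
q3 (heat water 0.0→14.1 °C): 53.4 × 4.19 × 14.1 = 3155 J
Total: 1934 + 17836 + 3155 = 22925 J = 22.9 kJ

q = 22.9 kJ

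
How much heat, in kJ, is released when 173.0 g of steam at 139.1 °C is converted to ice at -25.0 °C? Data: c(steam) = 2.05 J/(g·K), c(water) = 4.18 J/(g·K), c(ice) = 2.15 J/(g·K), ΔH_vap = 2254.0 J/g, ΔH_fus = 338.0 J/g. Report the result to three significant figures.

q = 544 kJ

q1 (cool steam 139.1→100 °C): 173.0 × 2.05 × 39.1 = 13867 J
q2 (condense at 100 °C): 173.0 × 2254.0 = 389942 J
q3 (cool water 100→0 °C): 173.0 × 4.18 × 100.0 = 72314 J
q4 (freeze at 0 °C): 173.0 × 338.0 = 58474 J
q5 (cool ice 0→-25.0 °C): 173.0 × 2.15 × 25.0 = 9299 J
Total: 13867 + 389942 + 72314 + 58474 + 9299 = 543896 J = 544 kJ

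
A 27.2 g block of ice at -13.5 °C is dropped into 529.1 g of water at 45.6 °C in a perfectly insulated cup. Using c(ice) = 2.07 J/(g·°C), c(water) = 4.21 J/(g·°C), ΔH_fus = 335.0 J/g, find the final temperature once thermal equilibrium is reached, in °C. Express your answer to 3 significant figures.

Heat to bring ice to 0 °C and melt it: q₁ = 27.2×2.07×13.5 + 27.2×335.0 = 9872.1 J
Heat the water can supply cooling to 0 °C: 529.1×4.21×45.6 = 101575 J > q₁, so all ice melts.
Energy balance: 529.1×4.21×(45.6 − T) = 9872.1 + 27.2×4.21×(T − 0)
2227.511(45.6 − T) = 9872.1 + 114.512 T
101575 − 9872.1 = 2342.023 T
T = 91702.9 / 2342.023 = 39.16 °C

T_f = 39.2 °C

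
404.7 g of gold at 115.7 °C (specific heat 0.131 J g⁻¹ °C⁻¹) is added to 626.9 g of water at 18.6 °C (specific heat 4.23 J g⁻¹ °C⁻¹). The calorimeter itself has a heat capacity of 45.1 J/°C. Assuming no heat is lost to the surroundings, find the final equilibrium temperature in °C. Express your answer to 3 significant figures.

T_f = 20.5 °C

Heat lost by gold = heat gained by water + calorimeter.
(404.7)(0.131)(115.7 − T) = [(626.9)(4.23) + 45.1](T − 18.6)
53.0157 (115.7 − T) = 2696.887 (T − 18.6)
6133.9 − 53.0157 T = 2696.887 T − 50162
56295.9 = 2749.9027 T
T = 20.47 °C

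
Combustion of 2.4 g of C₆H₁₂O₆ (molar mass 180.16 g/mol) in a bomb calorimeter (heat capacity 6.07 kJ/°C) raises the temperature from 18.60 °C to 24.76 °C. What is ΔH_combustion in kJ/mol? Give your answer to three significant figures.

ΔT = 24.76 − 18.60 = 6.16 °C
q_cal = C_cal × ΔT = 6.07 × 6.16 = 37.3912 kJ
n = 2.4 / 180.16 = 0.01332 mol
q_rxn = −q_cal = -37.3912 kJ
ΔH = -37.3912 / 0.01332 = -2807 kJ/mol

ΔH = -2810 kJ/mol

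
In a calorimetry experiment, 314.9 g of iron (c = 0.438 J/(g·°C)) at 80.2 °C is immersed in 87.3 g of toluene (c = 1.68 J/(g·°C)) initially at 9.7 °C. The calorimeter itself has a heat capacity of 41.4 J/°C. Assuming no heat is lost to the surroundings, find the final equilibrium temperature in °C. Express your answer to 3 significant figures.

Heat lost by iron = heat gained by toluene + calorimeter.
(314.9)(0.438)(80.2 − T) = [(87.3)(1.68) + 41.4](T − 9.7)
137.9262 (80.2 − T) = 188.064 (T − 9.7)
11062 − 137.9262 T = 188.064 T − 1824.2
12886.2 = 325.9902 T
T = 39.53 °C

T_f = 39.5 °C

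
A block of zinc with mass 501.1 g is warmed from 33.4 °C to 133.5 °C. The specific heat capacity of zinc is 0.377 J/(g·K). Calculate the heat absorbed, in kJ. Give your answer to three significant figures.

q = m c ΔT = 501.1 × 0.377 × (133.5 − 33.4)
q = 501.1 × 0.377 × 100.1 = 18910 J = 18.9 kJ

q = 18.9 kJ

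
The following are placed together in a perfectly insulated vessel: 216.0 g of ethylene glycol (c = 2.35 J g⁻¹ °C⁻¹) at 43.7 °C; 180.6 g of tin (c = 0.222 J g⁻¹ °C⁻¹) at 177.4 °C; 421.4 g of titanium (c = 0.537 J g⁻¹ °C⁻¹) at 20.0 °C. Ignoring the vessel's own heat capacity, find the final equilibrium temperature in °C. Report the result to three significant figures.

Σ mᵢcᵢ(T − Tᵢ) = 0  ⇒  T = Σ mᵢcᵢTᵢ / Σ mᵢcᵢ
Σ mᵢcᵢ = 216.0×2.35 + 180.6×0.222 + 421.4×0.537 = 773.9850
Σ mᵢcᵢTᵢ = 507.6×43.7 + 40.0932×177.4 + 226.2918×20.0 = 33820
T = 33820 / 773.9850 = 43.70 °C

T_f = 43.7 °C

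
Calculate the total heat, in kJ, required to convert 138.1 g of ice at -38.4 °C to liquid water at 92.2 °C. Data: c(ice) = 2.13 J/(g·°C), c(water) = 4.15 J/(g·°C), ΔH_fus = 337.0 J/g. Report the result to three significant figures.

q = 111 kJ

q1 (heat ice -38.4→0.0 °C): 138.1 × 2.13 × 38.4 = 11295 J
q2 (melt at 0 °C): 138.1 × 337.0 = 46540 J
q3 (heat water 0.0→92.2 °C): 138.1 × 4.15 × 92.2 = 52841 J
Total: 11295 + 46540 + 52841 = 110676 J = 111 kJ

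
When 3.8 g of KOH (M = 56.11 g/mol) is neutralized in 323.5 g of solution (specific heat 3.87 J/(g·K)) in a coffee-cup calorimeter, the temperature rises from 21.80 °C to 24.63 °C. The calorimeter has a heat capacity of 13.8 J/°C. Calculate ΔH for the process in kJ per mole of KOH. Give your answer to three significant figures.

ΔH = -52.9 kJ/mol

|ΔT| = |24.63 − 21.80| = 2.83 °C
|q_surr| = (323.5 × 3.87 + 13.8) × 2.83 = 1265.745 × 2.83 = 3582 J
n(KOH) = 3.8 / 56.11 = 0.06772 mol
Temperature rose, so q_rxn = −|q_surr| = -3.582 kJ
ΔH = q_rxn / n = -52.89 kJ/mol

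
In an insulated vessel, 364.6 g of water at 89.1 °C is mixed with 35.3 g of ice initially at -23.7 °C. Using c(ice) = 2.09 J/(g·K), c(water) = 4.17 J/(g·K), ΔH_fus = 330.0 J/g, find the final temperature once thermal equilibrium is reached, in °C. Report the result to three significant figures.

Heat to bring ice to 0 °C and melt it: q₁ = 35.3×2.09×23.7 + 35.3×330.0 = 13398 J
Heat the water can supply cooling to 0 °C: 364.6×4.17×89.1 = 135466 J > q₁, so all ice melts.
Energy balance: 364.6×4.17×(89.1 − T) = 13398 + 35.3×4.17×(T − 0)
1520.382(89.1 − T) = 13398 + 147.201 T
135466 − 13398 = 1667.583 T
T = 122068 / 1667.583 = 73.20 °C

T_f = 73.2 °C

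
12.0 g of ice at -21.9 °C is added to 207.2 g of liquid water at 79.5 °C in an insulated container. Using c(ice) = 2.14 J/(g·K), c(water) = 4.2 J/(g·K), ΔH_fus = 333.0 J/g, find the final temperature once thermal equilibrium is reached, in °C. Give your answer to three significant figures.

Heat to bring ice to 0 °C and melt it: q₁ = 12.0×2.14×21.9 + 12.0×333.0 = 4558.4 J
Heat the water can supply cooling to 0 °C: 207.2×4.2×79.5 = 69184.1 J > q₁, so all ice melts.
Energy balance: 207.2×4.2×(79.5 − T) = 4558.4 + 12.0×4.2×(T − 0)
870.24(79.5 − T) = 4558.4 + 50.4 T
69184.1 − 4558.4 = 920.64 T
T = 64625.7 / 920.64 = 70.20 °C

T_f = 70.2 °C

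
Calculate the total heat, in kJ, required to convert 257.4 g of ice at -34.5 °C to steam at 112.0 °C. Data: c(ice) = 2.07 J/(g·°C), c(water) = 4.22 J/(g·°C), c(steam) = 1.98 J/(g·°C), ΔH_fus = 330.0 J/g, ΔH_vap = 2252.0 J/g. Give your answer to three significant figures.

q1 (heat ice -34.5→0.0 °C): 257.4 × 2.07 × 34.5 = 18382 J
q2 (melt at 0 °C): 257.4 × 330.0 = 84942 J
q3 (heat water 0.0→100.0 °C): 257.4 × 4.22 × 100.0 = 108623 J
q4 (vaporize at 100 °C): 257.4 × 2252.0 = 579665 J
q5 (heat steam 100.0→112.0 °C): 257.4 × 1.98 × 12.0 = 6116 J
Total: 18382 + 84942 + 108623 + 579665 + 6116 = 797728 J = 798 kJ

q = 798 kJ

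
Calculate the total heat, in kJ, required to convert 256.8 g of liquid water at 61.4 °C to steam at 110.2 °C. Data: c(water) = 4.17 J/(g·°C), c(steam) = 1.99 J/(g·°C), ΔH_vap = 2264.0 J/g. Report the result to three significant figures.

q1 (heat water 61.4→100.0 °C): 256.8 × 4.17 × 38.6 = 41335 J
q2 (vaporize at 100 °C): 256.8 × 2264.0 = 581395 J
q3 (heat steam 100.0→110.2 °C): 256.8 × 1.99 × 10.2 = 5213 J
Total: 41335 + 581395 + 5213 = 627943 J = 628 kJ

q = 628 kJ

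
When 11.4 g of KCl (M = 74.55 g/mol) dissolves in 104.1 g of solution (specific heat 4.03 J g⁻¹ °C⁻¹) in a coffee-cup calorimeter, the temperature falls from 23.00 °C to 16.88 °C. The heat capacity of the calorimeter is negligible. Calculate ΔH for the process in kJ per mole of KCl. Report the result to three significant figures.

ΔH = 16.8 kJ/mol

|ΔT| = |16.88 − 23.00| = 6.12 °C
|q_surr| = (104.1 × 4.03) × 6.12 = 419.523 × 6.12 = 2567 J
n(KCl) = 11.4 / 74.55 = 0.1529 mol
Temperature fell, so q_rxn = +|q_surr| = 2.567 kJ
ΔH = q_rxn / n = 16.79 kJ/mol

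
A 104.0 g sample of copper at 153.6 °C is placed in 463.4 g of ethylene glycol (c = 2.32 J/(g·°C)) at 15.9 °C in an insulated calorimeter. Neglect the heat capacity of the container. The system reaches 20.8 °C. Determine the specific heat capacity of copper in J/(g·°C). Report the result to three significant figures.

q_gained = (463.4 × 2.32) × (20.8 − 15.9) = 5268 J
q_lost = 104.0 × c × (153.6 − 20.8) = 13811.2 c
Set equal: c = 5268 / 13811.2 = 0.381 J/(g·°C)

c = 0.381 J/(g·°C)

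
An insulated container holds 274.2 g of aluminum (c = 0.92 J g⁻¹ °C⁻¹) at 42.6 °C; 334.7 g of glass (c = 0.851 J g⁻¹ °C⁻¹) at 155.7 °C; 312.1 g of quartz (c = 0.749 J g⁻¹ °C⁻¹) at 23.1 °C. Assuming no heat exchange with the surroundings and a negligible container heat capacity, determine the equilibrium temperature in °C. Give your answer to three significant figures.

T_f = 78.5 °C

Σ mᵢcᵢ(T − Tᵢ) = 0  ⇒  T = Σ mᵢcᵢTᵢ / Σ mᵢcᵢ
Σ mᵢcᵢ = 274.2×0.92 + 334.7×0.851 + 312.1×0.749 = 770.8566
Σ mᵢcᵢTᵢ = 252.264×42.6 + 284.8297×155.7 + 233.7629×23.1 = 60494
T = 60494 / 770.8566 = 78.48 °C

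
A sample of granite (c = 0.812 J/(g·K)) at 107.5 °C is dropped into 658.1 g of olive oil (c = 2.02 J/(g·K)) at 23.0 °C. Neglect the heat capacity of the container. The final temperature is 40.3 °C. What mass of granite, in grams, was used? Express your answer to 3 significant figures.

m = 421 g

q_gained = (658.1 × 2.02) × (40.3 − 23.0) = 22998 J
q_lost = m × 0.812 × (107.5 − 40.3) = 54.5664 m
m = 22998 / 54.5664 = 421 g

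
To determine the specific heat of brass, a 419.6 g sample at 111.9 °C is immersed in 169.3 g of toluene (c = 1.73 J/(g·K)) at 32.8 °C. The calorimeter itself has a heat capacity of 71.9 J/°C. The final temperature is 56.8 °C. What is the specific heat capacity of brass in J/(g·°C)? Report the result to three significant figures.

c = 0.379 J/(g·°C)

q_gained = (169.3 × 1.73 + 71.9) × (56.8 − 32.8) = 8755 J
q_lost = 419.6 × c × (111.9 − 56.8) = 23119.96 c
Set equal: c = 8755 / 23119.96 = 0.379 J/(g·°C)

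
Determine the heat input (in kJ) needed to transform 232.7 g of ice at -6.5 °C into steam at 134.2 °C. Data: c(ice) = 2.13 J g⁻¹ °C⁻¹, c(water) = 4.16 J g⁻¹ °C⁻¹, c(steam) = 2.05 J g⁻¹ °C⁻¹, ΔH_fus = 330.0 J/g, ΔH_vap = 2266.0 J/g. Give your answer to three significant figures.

q = 720 kJ

q1 (heat ice -6.5→0.0 °C): 232.7 × 2.13 × 6.5 = 3222 J
q2 (melt at 0 °C): 232.7 × 330.0 = 76791 J
q3 (heat water 0.0→100.0 °C): 232.7 × 4.16 × 100.0 = 96803 J
q4 (vaporize at 100 °C): 232.7 × 2266.0 = 527298 J
q5 (heat steam 100.0→134.2 °C): 232.7 × 2.05 × 34.2 = 16315 J
Total: 3222 + 76791 + 96803 + 527298 + 16315 = 720429 J = 720 kJ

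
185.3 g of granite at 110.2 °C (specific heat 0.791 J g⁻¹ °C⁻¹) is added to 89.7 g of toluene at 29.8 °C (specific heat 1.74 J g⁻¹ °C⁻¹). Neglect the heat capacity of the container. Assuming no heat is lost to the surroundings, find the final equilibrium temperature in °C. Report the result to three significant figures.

Heat lost by granite = heat gained by toluene.
(185.3)(0.791)(110.2 − T) = (89.7)(1.74)(T − 29.8)
146.5723 (110.2 − T) = 156.078 (T − 29.8)
16152 − 146.5723 T = 156.078 T − 4651.1
20803.1 = 302.6503 T
T = 68.74 °C

T_f = 68.7 °C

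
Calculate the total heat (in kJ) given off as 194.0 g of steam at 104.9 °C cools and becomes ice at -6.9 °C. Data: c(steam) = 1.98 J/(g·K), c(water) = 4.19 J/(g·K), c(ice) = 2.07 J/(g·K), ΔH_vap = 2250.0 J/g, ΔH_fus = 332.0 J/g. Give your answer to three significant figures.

q1 (cool steam 104.9→100 °C): 194.0 × 1.98 × 4.9 = 1882 J
q2 (condense at 100 °C): 194.0 × 2250.0 = 436500 J
q3 (cool water 100→0 °C): 194.0 × 4.19 × 100.0 = 81286 J
q4 (freeze at 0 °C): 194.0 × 332.0 = 64408 J
q5 (cool ice 0→-6.9 °C): 194.0 × 2.07 × 6.9 = 2771 J
Total: 1882 + 436500 + 81286 + 64408 + 2771 = 586847 J = 587 kJ

q = 587 kJ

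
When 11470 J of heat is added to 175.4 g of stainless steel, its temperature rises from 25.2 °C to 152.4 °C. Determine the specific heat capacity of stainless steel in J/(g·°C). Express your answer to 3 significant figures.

c = q / (m ΔT) = 11470 / (175.4 × 127.2)
c = 11470 / 22310.88 = 0.514 J/(g·°C)

c = 0.514 J/(g·°C)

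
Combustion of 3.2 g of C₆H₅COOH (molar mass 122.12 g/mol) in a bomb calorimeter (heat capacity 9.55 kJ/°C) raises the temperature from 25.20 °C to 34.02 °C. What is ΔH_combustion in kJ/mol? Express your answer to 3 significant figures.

ΔH = -3210 kJ/mol

ΔT = 34.02 − 25.20 = 8.82 °C
q_cal = C_cal × ΔT = 9.55 × 8.82 = 84.231 kJ
n = 3.2 / 122.12 = 0.02620 mol
q_rxn = −q_cal = -84.231 kJ
ΔH = -84.231 / 0.02620 = -3214.9 kJ/mol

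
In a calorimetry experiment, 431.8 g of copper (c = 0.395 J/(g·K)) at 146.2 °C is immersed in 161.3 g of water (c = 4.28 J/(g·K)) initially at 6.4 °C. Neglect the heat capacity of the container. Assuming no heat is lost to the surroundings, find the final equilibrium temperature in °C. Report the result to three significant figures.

T_f = 34.1 °C

Heat lost by copper = heat gained by water.
(431.8)(0.395)(146.2 − T) = (161.3)(4.28)(T − 6.4)
170.561 (146.2 − T) = 690.364 (T − 6.4)
24936 − 170.561 T = 690.364 T − 4418.3
29354.3 = 860.925 T
T = 34.10 °C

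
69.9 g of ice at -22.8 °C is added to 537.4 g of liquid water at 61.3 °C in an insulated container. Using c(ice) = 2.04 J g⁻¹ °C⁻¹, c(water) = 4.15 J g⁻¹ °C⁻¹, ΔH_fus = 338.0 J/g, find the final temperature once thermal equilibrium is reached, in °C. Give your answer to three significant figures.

Heat to bring ice to 0 °C and melt it: q₁ = 69.9×2.04×22.8 + 69.9×338.0 = 26877 J
Heat the water can supply cooling to 0 °C: 537.4×4.15×61.3 = 136712 J > q₁, so all ice melts.
Energy balance: 537.4×4.15×(61.3 − T) = 26877 + 69.9×4.15×(T − 0)
2230.21(61.3 − T) = 26877 + 290.085 T
136712 − 26877 = 2520.295 T
T = 109835 / 2520.295 = 43.58 °C

T_f = 43.6 °C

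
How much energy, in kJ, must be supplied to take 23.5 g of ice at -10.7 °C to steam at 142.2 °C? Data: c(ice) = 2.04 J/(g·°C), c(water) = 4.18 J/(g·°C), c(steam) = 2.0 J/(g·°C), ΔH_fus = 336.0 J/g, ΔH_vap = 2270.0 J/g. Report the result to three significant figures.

q1 (heat ice -10.7→0.0 °C): 23.5 × 2.04 × 10.7 = 513 J
q2 (melt at 0 °C): 23.5 × 336.0 = 7896 J
q3 (heat water 0.0→100.0 °C): 23.5 × 4.18 × 100.0 = 9823 J
q4 (vaporize at 100 °C): 23.5 × 2270.0 = 53345 J
q5 (heat steam 100.0→142.2 °C): 23.5 × 2.0 × 42.2 = 1983 J
Total: 513 + 7896 + 9823 + 53345 + 1983 = 73560 J = 73.6 kJ

q = 73.6 kJ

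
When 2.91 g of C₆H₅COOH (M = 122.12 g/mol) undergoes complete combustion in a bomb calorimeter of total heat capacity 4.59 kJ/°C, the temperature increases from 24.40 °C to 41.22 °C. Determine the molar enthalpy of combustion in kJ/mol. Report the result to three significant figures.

ΔT = 41.22 − 24.40 = 16.82 °C
q_cal = C_cal × ΔT = 4.59 × 16.82 = 77.2038 kJ
n = 2.91 / 122.12 = 0.02383 mol
q_rxn = −q_cal = -77.2038 kJ
ΔH = -77.2038 / 0.02383 = -3240 kJ/mol

ΔH = -3240 kJ/mol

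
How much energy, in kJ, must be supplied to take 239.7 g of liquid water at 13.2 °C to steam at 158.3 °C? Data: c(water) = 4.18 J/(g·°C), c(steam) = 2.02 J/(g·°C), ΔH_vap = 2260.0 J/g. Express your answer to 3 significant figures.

q1 (heat water 13.2→100.0 °C): 239.7 × 4.18 × 86.8 = 86969 J
q2 (vaporize at 100 °C): 239.7 × 2260.0 = 541722 J
q3 (heat steam 100.0→158.3 °C): 239.7 × 2.02 × 58.3 = 28229 J
Total: 86969 + 541722 + 28229 = 656920 J = 657 kJ

q = 657 kJ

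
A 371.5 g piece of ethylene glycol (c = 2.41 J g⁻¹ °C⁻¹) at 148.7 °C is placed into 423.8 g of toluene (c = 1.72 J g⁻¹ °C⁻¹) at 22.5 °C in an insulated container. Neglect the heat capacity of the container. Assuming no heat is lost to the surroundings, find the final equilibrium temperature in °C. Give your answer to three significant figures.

Heat lost by ethylene glycol = heat gained by toluene.
(371.5)(2.41)(148.7 − T) = (423.8)(1.72)(T − 22.5)
895.315 (148.7 − T) = 728.936 (T − 22.5)
133130 − 895.315 T = 728.936 T − 16401
149531 = 1624.251 T
T = 92.06 °C

T_f = 92.1 °C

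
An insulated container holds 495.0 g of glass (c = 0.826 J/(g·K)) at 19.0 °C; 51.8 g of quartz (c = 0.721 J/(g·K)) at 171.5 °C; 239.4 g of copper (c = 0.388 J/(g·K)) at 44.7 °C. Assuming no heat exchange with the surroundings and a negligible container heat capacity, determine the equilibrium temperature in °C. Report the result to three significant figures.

Σ mᵢcᵢ(T − Tᵢ) = 0  ⇒  T = Σ mᵢcᵢTᵢ / Σ mᵢcᵢ
Σ mᵢcᵢ = 495.0×0.826 + 51.8×0.721 + 239.4×0.388 = 539.1050
Σ mᵢcᵢTᵢ = 408.87×19.0 + 37.3478×171.5 + 92.8872×44.7 = 18326
T = 18326 / 539.1050 = 33.99 °C

T_f = 34.0 °C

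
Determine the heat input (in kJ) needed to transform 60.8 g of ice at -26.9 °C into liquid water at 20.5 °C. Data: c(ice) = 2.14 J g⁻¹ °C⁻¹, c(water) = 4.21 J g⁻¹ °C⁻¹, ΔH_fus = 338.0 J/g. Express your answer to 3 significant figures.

q1 (heat ice -26.9→0.0 °C): 60.8 × 2.14 × 26.9 = 3500 J
q2 (melt at 0 °C): 60.8 × 338.0 = 20550 J
q3 (heat water 0.0→20.5 °C): 60.8 × 4.21 × 20.5 = 5247 J
Total: 3500 + 20550 + 5247 = 29297 J = 29.3 kJ

q = 29.3 kJ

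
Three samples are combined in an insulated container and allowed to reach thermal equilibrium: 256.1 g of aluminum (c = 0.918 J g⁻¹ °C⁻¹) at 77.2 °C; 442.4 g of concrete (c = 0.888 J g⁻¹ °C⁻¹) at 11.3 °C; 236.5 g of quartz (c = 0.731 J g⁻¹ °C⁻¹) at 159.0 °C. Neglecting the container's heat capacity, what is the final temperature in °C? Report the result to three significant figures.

T_f = 62.5 °C

Σ mᵢcᵢ(T − Tᵢ) = 0  ⇒  T = Σ mᵢcᵢTᵢ / Σ mᵢcᵢ
Σ mᵢcᵢ = 256.1×0.918 + 442.4×0.888 + 236.5×0.731 = 800.8325
Σ mᵢcᵢTᵢ = 235.0998×77.2 + 392.8512×11.3 + 172.8815×159.0 = 50077
T = 50077 / 800.8325 = 62.53 °C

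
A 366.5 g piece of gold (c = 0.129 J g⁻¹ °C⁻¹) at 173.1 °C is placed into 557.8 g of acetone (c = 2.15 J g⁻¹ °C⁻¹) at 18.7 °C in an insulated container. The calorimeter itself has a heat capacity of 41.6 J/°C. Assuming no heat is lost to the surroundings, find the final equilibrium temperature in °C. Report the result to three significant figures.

Heat lost by gold = heat gained by acetone + calorimeter.
(366.5)(0.129)(173.1 − T) = [(557.8)(2.15) + 41.6](T − 18.7)
47.2785 (173.1 − T) = 1240.87 (T − 18.7)
8183.9 − 47.2785 T = 1240.87 T − 23204
31387.9 = 1288.1485 T
T = 24.37 °C

T_f = 24.4 °C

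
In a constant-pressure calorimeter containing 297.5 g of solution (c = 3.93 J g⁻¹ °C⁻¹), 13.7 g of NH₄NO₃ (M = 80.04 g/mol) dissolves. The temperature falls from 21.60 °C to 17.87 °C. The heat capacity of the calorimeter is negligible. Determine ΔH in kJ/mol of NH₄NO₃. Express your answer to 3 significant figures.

ΔH = 25.5 kJ/mol

|ΔT| = |17.87 − 21.60| = 3.73 °C
|q_surr| = (297.5 × 3.93) × 3.73 = 1169.175 × 3.73 = 4361 J
n(NH₄NO₃) = 13.7 / 80.04 = 0.1712 mol
Temperature fell, so q_rxn = +|q_surr| = 4.361 kJ
ΔH = q_rxn / n = 25.47 kJ/mol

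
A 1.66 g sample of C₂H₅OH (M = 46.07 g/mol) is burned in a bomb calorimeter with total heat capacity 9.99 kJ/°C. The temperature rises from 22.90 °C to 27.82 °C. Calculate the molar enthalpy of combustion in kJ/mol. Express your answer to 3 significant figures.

ΔH = -1360 kJ/mol

ΔT = 27.82 − 22.90 = 4.92 °C
q_cal = C_cal × ΔT = 9.99 × 4.92 = 49.1508 kJ
n = 1.66 / 46.07 = 0.03603 mol
q_rxn = −q_cal = -49.1508 kJ
ΔH = -49.1508 / 0.03603 = -1364 kJ/mol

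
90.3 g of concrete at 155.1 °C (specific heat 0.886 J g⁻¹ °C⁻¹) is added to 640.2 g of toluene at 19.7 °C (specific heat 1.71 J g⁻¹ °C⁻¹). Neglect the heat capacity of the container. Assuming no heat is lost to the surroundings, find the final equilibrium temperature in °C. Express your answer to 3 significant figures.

Heat lost by concrete = heat gained by toluene.
(90.3)(0.886)(155.1 − T) = (640.2)(1.71)(T − 19.7)
80.0058 (155.1 − T) = 1094.742 (T − 19.7)
12409 − 80.0058 T = 1094.742 T − 21566
33975 = 1174.7478 T
T = 28.92 °C

T_f = 28.9 °C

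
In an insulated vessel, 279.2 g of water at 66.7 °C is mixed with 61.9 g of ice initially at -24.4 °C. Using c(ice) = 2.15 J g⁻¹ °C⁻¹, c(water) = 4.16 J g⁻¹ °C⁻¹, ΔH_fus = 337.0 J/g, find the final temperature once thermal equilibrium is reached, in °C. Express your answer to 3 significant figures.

Heat to bring ice to 0 °C and melt it: q₁ = 61.9×2.15×24.4 + 61.9×337.0 = 24108 J
Heat the water can supply cooling to 0 °C: 279.2×4.16×66.7 = 77470.2 J > q₁, so all ice melts.
Energy balance: 279.2×4.16×(66.7 − T) = 24108 + 61.9×4.16×(T − 0)
1161.472(66.7 − T) = 24108 + 257.504 T
77470.2 − 24108 = 1418.976 T
T = 53362.2 / 1418.976 = 37.61 °C

T_f = 37.6 °C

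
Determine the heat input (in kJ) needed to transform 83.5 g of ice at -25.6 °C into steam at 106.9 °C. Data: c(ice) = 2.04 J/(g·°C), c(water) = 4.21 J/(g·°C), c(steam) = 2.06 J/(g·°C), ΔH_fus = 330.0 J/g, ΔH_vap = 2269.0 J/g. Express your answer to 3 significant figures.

q1 (heat ice -25.6→0.0 °C): 83.5 × 2.04 × 25.6 = 4361 J
q2 (melt at 0 °C): 83.5 × 330.0 = 27555 J
q3 (heat water 0.0→100.0 °C): 83.5 × 4.21 × 100.0 = 35154 J
q4 (vaporize at 100 °C): 83.5 × 2269.0 = 189462 J
q5 (heat steam 100.0→106.9 °C): 83.5 × 2.06 × 6.9 = 1187 J
Total: 4361 + 27555 + 35154 + 189462 + 1187 = 257719 J = 258 kJ

q = 258 kJ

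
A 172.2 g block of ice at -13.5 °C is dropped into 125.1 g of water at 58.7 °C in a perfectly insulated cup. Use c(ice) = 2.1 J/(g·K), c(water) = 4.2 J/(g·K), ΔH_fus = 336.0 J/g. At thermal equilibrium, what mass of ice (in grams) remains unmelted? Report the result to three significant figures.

m_ice remaining = 94.9 g

Heat to warm all ice to 0 °C: 172.2×2.1×13.5 = 4881.9 J
Heat released by water cooling to 0 °C: 125.1×4.2×58.7 = 30842 J
30842 J < 4881.9 + 172.2×336.0 = 62741.1 J, so not all ice melts; final T = 0 °C.
Heat left for melting: 30842 − 4881.9 = 25960.1 J
Mass melted = 25960.1 / 336.0 = 77.26 g
Ice remaining = 172.2 − 77.26 = 94.94 g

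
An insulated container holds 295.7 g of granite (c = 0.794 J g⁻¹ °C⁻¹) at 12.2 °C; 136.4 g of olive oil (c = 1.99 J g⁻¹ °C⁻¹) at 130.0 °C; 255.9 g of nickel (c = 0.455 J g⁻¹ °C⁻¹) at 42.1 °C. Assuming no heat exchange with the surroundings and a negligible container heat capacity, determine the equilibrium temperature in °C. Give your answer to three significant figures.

T_f = 69.1 °C

Σ mᵢcᵢ(T − Tᵢ) = 0  ⇒  T = Σ mᵢcᵢTᵢ / Σ mᵢcᵢ
Σ mᵢcᵢ = 295.7×0.794 + 136.4×1.99 + 255.9×0.455 = 622.6563
Σ mᵢcᵢTᵢ = 234.7858×12.2 + 271.436×130.0 + 116.4345×42.1 = 43053
T = 43053 / 622.6563 = 69.14 °C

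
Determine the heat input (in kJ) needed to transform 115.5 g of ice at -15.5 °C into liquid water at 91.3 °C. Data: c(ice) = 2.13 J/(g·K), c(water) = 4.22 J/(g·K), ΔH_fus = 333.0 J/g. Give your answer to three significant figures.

q1 (heat ice -15.5→0.0 °C): 115.5 × 2.13 × 15.5 = 3813 J
q2 (melt at 0 °C): 115.5 × 333.0 = 38462 J
q3 (heat water 0.0→91.3 °C): 115.5 × 4.22 × 91.3 = 44501 J
Total: 3813 + 38462 + 44501 = 86776 J = 86.8 kJ

q = 86.8 kJ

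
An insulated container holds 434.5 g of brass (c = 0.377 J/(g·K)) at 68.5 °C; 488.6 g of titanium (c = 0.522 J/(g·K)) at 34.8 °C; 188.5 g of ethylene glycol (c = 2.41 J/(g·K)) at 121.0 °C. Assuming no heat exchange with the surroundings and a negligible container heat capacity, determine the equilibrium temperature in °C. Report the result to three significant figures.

Σ mᵢcᵢ(T − Tᵢ) = 0  ⇒  T = Σ mᵢcᵢTᵢ / Σ mᵢcᵢ
Σ mᵢcᵢ = 434.5×0.377 + 488.6×0.522 + 188.5×2.41 = 873.1407
Σ mᵢcᵢTᵢ = 163.8065×68.5 + 255.0492×34.8 + 454.285×121.0 = 75065
T = 75065 / 873.1407 = 85.97 °C

T_f = 86.0 °C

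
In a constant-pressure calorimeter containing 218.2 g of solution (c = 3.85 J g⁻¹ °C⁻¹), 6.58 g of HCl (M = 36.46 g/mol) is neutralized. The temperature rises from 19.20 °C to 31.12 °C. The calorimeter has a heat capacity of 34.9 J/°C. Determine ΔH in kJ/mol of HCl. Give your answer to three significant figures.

ΔH = -57.8 kJ/mol

|ΔT| = |31.12 − 19.20| = 11.92 °C
|q_surr| = (218.2 × 3.85 + 34.9) × 11.92 = 874.97 × 11.92 = 10430 J
n(HCl) = 6.58 / 36.46 = 0.1805 mol
Temperature rose, so q_rxn = −|q_surr| = -10.43 kJ
ΔH = q_rxn / n = -57.78 kJ/mol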